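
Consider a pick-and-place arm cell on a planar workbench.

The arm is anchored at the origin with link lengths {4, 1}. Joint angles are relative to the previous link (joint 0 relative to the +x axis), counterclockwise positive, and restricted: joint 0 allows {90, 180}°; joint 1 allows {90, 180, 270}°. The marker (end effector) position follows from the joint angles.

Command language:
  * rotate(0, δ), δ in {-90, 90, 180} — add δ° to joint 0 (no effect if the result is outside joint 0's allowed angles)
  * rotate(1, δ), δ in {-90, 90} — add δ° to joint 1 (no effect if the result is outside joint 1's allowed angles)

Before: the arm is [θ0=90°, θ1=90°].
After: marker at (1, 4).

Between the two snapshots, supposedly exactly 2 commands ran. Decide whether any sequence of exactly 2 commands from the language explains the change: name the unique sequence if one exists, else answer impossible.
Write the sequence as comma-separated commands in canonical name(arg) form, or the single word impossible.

initial: [θ0=90°, θ1=90°]
[1] after rotate(1, 90): [θ0=90°, θ1=180°]
[2] after rotate(1, 90): [θ0=90°, θ1=270°]
no rival 2-sequence matches.

rotate(1, 90), rotate(1, 90)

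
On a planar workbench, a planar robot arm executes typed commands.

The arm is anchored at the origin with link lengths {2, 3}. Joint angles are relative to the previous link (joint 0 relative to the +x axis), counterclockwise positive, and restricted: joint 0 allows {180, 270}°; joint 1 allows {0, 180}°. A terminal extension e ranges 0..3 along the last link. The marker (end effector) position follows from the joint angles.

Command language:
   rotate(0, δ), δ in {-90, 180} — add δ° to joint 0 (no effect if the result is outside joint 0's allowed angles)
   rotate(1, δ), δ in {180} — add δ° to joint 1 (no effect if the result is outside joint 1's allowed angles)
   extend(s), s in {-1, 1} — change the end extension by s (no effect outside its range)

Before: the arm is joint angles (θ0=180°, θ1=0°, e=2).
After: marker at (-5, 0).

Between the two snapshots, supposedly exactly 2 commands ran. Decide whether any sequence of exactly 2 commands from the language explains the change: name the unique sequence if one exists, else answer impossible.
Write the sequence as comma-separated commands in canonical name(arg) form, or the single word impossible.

extend(-1), extend(-1)

begin: joint angles (θ0=180°, θ1=0°, e=2)
step 1 (extend(-1)): joint angles (θ0=180°, θ1=0°, e=1)
step 2 (extend(-1)): joint angles (θ0=180°, θ1=0°, e=0)
all 25 alternatives checked — unique.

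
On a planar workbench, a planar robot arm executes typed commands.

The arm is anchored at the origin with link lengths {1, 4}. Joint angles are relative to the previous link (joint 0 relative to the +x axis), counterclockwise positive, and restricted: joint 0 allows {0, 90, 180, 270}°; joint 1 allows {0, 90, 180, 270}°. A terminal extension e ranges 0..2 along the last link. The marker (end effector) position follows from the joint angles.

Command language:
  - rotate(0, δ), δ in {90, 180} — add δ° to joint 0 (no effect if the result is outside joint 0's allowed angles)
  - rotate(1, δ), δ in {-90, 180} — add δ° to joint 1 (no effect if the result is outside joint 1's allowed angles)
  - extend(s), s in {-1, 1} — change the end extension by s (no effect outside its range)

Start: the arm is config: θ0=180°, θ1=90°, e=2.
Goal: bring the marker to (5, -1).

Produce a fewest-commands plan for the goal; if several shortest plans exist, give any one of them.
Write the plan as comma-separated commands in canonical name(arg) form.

extend(-1), rotate(0, 90)

initial: config: θ0=180°, θ1=90°, e=2
t=1 extend(-1) ⇒ config: θ0=180°, θ1=90°, e=1
t=2 rotate(0, 90) ⇒ config: θ0=270°, θ1=90°, e=1
nothing shorter than 2 reaches the goal.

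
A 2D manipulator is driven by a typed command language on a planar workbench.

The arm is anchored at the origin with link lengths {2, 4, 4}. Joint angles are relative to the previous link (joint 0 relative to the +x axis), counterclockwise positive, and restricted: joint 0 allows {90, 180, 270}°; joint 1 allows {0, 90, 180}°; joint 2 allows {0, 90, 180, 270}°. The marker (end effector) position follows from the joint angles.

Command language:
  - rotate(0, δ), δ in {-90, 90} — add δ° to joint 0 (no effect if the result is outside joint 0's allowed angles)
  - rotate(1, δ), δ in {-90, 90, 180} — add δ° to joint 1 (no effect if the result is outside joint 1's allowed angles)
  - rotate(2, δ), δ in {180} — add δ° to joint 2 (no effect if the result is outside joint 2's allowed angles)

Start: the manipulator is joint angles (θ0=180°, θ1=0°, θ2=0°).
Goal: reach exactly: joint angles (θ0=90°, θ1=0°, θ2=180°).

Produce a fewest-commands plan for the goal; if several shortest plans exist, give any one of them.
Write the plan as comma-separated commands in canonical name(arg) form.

rotate(0, -90), rotate(2, 180)

t0: joint angles (θ0=180°, θ1=0°, θ2=0°)
t=1 rotate(0, -90) ⇒ joint angles (θ0=90°, θ1=0°, θ2=0°)
t=2 rotate(2, 180) ⇒ joint angles (θ0=90°, θ1=0°, θ2=180°)
no 1-step plan works, so 2 is optimal.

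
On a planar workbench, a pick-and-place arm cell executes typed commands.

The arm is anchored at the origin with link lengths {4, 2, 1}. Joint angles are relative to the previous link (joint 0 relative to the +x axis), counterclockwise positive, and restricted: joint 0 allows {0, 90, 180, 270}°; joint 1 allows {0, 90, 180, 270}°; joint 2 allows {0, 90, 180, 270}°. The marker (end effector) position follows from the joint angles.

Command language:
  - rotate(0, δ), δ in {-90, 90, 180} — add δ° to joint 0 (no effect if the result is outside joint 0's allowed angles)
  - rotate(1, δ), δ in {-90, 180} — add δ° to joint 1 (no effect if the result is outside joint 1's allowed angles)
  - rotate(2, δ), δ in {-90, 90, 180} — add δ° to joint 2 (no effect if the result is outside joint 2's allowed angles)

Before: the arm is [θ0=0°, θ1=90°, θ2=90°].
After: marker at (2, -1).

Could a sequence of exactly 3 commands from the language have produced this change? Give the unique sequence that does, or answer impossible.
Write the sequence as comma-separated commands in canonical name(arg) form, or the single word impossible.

start: [θ0=0°, θ1=90°, θ2=90°]
t=1 rotate(1, -90) ⇒ [θ0=0°, θ1=0°, θ2=90°]
t=2 rotate(1, -90) ⇒ [θ0=0°, θ1=270°, θ2=90°]
t=3 rotate(1, -90) ⇒ [θ0=0°, θ1=180°, θ2=90°]
no other 3-command option fits: unique.

rotate(1, -90), rotate(1, -90), rotate(1, -90)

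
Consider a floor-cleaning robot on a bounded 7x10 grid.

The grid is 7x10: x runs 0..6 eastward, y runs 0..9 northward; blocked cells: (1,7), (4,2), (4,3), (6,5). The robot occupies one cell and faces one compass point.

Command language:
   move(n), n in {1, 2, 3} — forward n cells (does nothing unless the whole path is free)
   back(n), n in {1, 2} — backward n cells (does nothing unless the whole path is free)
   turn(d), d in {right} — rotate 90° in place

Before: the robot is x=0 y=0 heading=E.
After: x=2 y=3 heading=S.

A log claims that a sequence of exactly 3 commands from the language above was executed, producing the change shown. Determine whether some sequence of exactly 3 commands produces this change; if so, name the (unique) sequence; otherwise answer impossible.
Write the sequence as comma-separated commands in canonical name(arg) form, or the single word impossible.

checked all 3-command options: none fits.

impossible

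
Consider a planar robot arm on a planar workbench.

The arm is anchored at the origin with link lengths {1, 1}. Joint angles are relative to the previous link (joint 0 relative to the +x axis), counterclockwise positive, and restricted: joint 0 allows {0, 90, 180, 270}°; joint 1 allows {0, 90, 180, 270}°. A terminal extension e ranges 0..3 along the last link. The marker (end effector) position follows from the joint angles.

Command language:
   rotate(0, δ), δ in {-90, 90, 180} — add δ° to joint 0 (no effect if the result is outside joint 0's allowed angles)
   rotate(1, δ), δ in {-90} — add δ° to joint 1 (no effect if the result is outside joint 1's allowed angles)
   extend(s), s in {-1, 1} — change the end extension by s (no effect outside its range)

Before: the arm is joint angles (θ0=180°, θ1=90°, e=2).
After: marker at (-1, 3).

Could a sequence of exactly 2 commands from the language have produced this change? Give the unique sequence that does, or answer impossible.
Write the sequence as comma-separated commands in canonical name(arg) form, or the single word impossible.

begin: joint angles (θ0=180°, θ1=90°, e=2)
step 1 (rotate(1, -90)): joint angles (θ0=180°, θ1=0°, e=2)
step 2 (rotate(1, -90)): joint angles (θ0=180°, θ1=270°, e=2)
no rival 2-sequence matches.

rotate(1, -90), rotate(1, -90)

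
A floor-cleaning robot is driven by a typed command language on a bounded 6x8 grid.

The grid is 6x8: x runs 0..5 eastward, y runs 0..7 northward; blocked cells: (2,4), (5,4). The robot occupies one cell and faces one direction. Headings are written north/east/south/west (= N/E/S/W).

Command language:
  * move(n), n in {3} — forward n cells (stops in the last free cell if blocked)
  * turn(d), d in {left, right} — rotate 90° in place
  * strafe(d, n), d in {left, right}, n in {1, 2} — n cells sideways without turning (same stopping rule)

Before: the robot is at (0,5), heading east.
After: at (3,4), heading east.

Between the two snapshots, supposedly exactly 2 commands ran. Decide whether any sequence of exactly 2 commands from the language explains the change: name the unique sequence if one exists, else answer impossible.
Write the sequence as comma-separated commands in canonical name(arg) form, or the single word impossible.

key: heading stays E — no command in the sequence turns
from: at (0,5), heading east
t=1 move(3) ⇒ at (3,5), heading east
t=2 strafe(right, 1) ⇒ at (3,4), heading east
no other 2-command option fits: unique.

move(3), strafe(right, 1)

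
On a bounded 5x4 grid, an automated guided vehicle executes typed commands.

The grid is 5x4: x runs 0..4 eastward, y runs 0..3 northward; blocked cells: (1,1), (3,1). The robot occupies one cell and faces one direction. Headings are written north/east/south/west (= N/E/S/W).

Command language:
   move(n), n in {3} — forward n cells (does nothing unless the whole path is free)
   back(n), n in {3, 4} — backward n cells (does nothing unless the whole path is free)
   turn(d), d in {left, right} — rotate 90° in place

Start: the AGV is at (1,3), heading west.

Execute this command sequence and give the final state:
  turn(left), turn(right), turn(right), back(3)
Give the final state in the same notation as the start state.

from: at (1,3), heading west
t=1 turn(left) ⇒ at (1,3), heading south
t=2 turn(right) ⇒ at (1,3), heading west
t=3 turn(right) ⇒ at (1,3), heading north
t=4 back(3) ⇒ at (1,3), heading north

at (1,3), heading north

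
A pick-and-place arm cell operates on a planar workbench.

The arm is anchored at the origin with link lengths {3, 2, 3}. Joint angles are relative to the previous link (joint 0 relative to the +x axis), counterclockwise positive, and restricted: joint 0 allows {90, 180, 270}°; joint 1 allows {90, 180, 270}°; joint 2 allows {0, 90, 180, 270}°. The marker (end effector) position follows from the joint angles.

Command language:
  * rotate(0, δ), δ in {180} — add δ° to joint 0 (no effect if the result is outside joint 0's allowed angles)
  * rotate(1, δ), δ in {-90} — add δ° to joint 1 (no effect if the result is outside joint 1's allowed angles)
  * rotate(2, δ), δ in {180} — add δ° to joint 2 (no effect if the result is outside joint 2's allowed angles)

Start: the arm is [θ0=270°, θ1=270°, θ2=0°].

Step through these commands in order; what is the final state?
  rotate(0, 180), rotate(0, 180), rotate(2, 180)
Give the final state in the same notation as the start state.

begin: [θ0=270°, θ1=270°, θ2=0°]
1. rotate(0, 180) → [θ0=90°, θ1=270°, θ2=0°]
2. rotate(0, 180) → [θ0=270°, θ1=270°, θ2=0°]
3. rotate(2, 180) → [θ0=270°, θ1=270°, θ2=180°]

[θ0=270°, θ1=270°, θ2=180°]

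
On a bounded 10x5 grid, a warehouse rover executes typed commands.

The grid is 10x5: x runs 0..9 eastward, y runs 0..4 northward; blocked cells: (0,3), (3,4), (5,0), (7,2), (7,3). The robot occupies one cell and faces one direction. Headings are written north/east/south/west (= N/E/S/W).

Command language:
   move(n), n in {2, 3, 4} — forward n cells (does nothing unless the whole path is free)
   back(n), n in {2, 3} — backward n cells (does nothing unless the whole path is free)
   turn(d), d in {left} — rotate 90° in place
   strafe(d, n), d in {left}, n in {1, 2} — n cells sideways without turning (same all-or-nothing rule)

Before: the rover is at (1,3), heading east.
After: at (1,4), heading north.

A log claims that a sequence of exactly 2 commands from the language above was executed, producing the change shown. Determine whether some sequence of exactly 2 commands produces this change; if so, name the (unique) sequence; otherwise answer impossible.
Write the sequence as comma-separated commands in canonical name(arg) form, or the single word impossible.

key: running turn(left) before strafe(left, 1) would end elsewhere — order is forced
start: at (1,3), heading east
step 1 (strafe(left, 1)): at (1,4), heading east
step 2 (turn(left)): at (1,4), heading north
no rival 2-sequence matches.

strafe(left, 1), turn(left)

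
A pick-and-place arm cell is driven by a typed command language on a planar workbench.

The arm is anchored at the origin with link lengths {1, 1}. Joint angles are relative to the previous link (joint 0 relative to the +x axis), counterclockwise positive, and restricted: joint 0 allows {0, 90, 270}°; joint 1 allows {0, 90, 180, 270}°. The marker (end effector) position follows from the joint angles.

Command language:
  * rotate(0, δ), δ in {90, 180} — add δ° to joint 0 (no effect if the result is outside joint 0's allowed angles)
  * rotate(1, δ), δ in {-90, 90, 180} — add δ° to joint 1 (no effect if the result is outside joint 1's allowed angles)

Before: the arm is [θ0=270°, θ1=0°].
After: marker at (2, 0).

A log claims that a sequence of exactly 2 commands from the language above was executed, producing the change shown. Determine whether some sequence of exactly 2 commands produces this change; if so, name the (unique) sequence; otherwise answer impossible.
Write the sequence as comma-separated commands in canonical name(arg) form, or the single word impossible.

key: running rotate(0, 180) before rotate(0, 90) would end elsewhere — order is forced
t0: [θ0=270°, θ1=0°]
[1] after rotate(0, 90): [θ0=0°, θ1=0°]
[2] after rotate(0, 180): [θ0=0°, θ1=0°]
uniquely the one of 25 2-step routes that fits.

rotate(0, 90), rotate(0, 180)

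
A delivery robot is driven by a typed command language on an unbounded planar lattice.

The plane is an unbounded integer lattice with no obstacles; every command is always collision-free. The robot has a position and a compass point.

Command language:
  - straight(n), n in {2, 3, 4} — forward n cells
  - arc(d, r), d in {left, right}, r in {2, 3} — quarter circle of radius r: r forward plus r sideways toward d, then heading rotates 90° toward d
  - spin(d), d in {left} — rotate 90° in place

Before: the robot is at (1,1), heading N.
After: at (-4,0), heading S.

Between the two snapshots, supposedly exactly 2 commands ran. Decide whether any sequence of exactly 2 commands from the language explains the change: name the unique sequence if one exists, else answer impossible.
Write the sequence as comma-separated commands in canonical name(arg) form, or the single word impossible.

arc(left, 2), arc(left, 3)

key: running arc(left, 3) before arc(left, 2) would end elsewhere — order is forced
from: at (1,1), heading N
step 1 (arc(left, 2)): at (-1,3), heading W
step 2 (arc(left, 3)): at (-4,0), heading S
all 64 alternatives checked — unique.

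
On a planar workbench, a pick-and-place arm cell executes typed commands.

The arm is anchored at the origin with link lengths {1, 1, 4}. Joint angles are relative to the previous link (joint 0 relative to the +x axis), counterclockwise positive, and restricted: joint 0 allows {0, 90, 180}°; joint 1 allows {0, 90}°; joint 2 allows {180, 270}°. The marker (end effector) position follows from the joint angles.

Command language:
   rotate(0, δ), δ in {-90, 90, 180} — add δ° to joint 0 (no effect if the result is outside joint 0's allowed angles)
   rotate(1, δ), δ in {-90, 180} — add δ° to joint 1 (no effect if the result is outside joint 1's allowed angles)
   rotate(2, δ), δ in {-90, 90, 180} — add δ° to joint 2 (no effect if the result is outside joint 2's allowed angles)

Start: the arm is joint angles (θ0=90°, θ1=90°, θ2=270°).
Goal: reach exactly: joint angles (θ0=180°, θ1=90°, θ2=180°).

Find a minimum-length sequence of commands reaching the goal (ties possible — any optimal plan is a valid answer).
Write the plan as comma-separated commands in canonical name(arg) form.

initial: joint angles (θ0=90°, θ1=90°, θ2=270°)
t=1 rotate(0, 90) ⇒ joint angles (θ0=180°, θ1=90°, θ2=270°)
t=2 rotate(2, -90) ⇒ joint angles (θ0=180°, θ1=90°, θ2=180°)
no 1-step plan works, so 2 is optimal.

rotate(0, 90), rotate(2, -90)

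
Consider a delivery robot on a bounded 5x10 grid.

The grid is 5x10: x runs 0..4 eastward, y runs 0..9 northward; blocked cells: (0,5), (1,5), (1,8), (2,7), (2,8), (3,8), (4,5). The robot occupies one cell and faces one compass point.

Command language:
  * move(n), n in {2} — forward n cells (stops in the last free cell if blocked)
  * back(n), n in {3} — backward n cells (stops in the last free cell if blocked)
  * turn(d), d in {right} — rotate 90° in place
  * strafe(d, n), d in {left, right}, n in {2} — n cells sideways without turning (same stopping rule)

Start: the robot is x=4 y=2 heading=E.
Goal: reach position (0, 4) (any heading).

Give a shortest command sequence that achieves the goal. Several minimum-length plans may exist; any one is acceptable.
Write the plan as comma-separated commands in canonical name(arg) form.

begin: x=4 y=2 heading=E
t=1 back(3) ⇒ x=1 y=2 heading=E
t=2 back(3) ⇒ x=0 y=2 heading=E
t=3 strafe(left, 2) ⇒ x=0 y=4 heading=E
no 2-step plan works, so 3 is optimal.

back(3), back(3), strafe(left, 2)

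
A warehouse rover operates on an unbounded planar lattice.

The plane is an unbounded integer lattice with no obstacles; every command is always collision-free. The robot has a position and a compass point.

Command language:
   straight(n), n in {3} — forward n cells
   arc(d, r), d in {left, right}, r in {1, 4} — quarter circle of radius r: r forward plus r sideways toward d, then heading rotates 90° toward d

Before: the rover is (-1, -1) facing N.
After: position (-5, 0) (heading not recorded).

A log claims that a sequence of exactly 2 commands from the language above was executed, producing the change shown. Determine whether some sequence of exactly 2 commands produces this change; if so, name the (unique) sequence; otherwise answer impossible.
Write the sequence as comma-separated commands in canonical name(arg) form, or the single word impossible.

key: running straight(3) before arc(left, 1) would end elsewhere — order is forced
begin: (-1, -1) facing N
[1] after arc(left, 1): (-2, 0) facing W
[2] after straight(3): (-5, 0) facing W
no rival 2-sequence matches.

arc(left, 1), straight(3)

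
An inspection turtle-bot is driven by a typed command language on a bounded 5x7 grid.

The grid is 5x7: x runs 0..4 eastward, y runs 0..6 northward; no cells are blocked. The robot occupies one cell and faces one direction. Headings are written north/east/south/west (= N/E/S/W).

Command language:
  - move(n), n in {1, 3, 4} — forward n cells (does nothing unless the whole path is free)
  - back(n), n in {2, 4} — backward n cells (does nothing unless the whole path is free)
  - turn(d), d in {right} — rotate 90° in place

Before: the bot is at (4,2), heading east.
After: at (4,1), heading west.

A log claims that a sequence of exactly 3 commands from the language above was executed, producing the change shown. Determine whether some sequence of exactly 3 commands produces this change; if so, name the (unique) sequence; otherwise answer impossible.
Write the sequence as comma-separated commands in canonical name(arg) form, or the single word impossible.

turn(right), move(1), turn(right)

key: position moved to (4,1) AND the heading swung to W — translation plus rotation needed
initial: at (4,2), heading east
t=1 turn(right) ⇒ at (4,2), heading south
t=2 move(1) ⇒ at (4,1), heading south
t=3 turn(right) ⇒ at (4,1), heading west
all 216 alternatives checked — unique.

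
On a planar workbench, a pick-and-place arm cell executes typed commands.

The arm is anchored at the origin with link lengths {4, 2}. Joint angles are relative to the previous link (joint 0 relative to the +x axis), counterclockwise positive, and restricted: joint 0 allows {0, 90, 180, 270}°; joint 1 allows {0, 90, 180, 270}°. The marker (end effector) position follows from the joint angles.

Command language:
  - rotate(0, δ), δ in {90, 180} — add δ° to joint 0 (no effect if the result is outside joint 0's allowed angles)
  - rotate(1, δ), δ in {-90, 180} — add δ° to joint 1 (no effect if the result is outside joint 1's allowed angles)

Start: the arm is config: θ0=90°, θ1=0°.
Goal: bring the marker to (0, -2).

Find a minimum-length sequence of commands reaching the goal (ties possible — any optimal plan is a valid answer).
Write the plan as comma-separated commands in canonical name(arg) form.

rotate(1, 180), rotate(0, 180)

from: config: θ0=90°, θ1=0°
1. rotate(1, 180) → config: θ0=90°, θ1=180°
2. rotate(0, 180) → config: θ0=270°, θ1=180°
no 1-step plan works, so 2 is optimal.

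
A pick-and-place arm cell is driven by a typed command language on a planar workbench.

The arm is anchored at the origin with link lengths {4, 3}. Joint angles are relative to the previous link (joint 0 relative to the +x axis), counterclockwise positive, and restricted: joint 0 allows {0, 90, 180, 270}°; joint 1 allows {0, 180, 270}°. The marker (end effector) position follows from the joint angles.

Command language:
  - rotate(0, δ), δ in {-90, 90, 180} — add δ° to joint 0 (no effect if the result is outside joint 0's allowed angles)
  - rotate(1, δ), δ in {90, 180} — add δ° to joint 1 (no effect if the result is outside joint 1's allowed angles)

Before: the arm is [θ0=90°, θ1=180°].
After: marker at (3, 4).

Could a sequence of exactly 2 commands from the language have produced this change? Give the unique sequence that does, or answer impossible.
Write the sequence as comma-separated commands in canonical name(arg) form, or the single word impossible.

key: running rotate(1, 180) before rotate(1, 90) would end elsewhere — order is forced
initial: [θ0=90°, θ1=180°]
[1] after rotate(1, 90): [θ0=90°, θ1=270°]
[2] after rotate(1, 180): [θ0=90°, θ1=270°]
uniquely the one of 25 2-step routes that fits.

rotate(1, 90), rotate(1, 180)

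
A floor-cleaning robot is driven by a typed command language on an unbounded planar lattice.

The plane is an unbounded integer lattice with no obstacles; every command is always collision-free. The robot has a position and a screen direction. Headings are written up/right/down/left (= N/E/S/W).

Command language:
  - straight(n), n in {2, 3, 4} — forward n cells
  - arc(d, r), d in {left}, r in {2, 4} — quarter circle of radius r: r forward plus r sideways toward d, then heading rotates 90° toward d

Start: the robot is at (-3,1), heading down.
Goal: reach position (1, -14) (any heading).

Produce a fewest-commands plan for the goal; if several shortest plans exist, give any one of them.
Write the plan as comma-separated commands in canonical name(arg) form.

straight(4), straight(4), straight(3), arc(left, 4)

from: at (-3,1), heading down
t=1 straight(4) ⇒ at (-3,-3), heading down
t=2 straight(4) ⇒ at (-3,-7), heading down
t=3 straight(3) ⇒ at (-3,-10), heading down
t=4 arc(left, 4) ⇒ at (1,-14), heading right
nothing shorter than 4 reaches the goal.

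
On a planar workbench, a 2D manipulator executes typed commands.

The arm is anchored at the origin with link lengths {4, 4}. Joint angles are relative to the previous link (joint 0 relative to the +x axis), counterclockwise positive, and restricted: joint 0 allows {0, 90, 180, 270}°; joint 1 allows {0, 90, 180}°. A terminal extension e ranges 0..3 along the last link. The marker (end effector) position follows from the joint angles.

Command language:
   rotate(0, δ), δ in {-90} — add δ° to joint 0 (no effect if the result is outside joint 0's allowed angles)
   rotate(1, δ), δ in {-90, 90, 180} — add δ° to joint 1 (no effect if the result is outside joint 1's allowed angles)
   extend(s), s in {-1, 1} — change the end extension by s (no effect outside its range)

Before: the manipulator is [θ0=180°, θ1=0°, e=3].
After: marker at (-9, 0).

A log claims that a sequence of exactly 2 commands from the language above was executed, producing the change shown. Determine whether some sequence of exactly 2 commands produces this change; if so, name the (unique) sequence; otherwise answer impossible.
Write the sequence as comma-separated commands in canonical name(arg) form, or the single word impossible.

extend(-1), extend(-1)

initial: [θ0=180°, θ1=0°, e=3]
step 1 (extend(-1)): [θ0=180°, θ1=0°, e=2]
step 2 (extend(-1)): [θ0=180°, θ1=0°, e=1]
uniquely the one of 36 2-step routes that fits.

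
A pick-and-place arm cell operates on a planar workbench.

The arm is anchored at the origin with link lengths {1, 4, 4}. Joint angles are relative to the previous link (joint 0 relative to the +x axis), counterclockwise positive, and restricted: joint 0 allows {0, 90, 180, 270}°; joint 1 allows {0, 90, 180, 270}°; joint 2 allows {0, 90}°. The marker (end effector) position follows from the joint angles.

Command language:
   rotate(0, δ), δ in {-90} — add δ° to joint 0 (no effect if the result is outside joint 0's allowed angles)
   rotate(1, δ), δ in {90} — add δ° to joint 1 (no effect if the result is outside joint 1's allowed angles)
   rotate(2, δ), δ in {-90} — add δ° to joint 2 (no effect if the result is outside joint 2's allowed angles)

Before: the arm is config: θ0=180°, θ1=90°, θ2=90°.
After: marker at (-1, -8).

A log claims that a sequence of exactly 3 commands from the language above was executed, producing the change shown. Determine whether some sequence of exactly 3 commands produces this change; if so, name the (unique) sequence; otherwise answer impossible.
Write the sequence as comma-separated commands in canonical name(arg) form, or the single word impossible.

rotate(2, -90), rotate(2, -90), rotate(2, -90)

initial: config: θ0=180°, θ1=90°, θ2=90°
[1] after rotate(2, -90): config: θ0=180°, θ1=90°, θ2=0°
[2] after rotate(2, -90): config: θ0=180°, θ1=90°, θ2=0°
[3] after rotate(2, -90): config: θ0=180°, θ1=90°, θ2=0°
no rival 3-sequence matches.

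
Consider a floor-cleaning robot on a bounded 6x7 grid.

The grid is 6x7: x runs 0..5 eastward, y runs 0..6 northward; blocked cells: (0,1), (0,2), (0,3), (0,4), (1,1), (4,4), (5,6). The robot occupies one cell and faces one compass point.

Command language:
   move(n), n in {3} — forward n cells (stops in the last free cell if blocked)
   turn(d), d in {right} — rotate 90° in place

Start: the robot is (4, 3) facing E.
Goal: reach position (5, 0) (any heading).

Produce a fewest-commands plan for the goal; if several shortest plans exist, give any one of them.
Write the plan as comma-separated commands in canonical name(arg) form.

move(3), turn(right), move(3)

begin: (4, 3) facing E
[1] after move(3): (5, 3) facing E
[2] after turn(right): (5, 3) facing S
[3] after move(3): (5, 0) facing S
shorter routes all fall short; 3 is best.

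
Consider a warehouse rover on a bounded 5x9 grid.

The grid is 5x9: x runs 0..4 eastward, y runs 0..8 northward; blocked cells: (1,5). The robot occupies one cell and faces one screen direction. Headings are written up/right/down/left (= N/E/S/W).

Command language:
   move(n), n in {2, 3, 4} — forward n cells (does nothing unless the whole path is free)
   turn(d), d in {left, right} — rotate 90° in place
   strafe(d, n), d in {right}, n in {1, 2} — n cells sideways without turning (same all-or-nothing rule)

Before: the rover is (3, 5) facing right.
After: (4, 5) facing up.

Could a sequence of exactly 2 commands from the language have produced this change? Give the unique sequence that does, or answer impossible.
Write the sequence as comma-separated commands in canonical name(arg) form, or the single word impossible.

key: position moved to (4,5) AND the heading swung to N — translation plus rotation needed
from: (3, 5) facing right
[1] after turn(left): (3, 5) facing up
[2] after strafe(right, 1): (4, 5) facing up
all 49 alternatives checked — unique.

turn(left), strafe(right, 1)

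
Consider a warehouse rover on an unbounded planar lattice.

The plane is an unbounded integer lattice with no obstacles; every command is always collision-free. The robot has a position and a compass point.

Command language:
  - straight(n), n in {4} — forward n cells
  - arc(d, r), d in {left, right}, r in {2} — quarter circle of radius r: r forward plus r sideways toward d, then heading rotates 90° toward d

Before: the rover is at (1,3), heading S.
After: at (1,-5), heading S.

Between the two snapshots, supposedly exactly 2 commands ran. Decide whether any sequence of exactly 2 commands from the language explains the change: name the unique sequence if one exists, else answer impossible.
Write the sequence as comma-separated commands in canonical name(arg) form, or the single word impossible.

key: heading stays S — no command in the sequence turns
begin: at (1,3), heading S
1. straight(4) → at (1,-1), heading S
2. straight(4) → at (1,-5), heading S
no other 2-command option fits: unique.

straight(4), straight(4)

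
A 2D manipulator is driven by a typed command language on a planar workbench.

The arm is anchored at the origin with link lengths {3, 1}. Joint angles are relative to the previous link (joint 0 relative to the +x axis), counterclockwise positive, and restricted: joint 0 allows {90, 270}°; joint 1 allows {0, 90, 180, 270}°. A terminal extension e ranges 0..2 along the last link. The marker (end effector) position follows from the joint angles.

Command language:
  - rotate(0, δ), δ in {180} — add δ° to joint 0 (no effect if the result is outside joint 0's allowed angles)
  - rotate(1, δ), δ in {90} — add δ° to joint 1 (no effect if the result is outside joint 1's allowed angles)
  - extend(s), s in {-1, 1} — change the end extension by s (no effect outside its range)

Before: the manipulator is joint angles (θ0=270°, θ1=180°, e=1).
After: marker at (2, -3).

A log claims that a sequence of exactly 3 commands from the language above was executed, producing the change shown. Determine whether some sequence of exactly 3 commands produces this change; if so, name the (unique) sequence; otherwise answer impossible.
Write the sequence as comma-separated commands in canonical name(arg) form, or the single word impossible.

from: joint angles (θ0=270°, θ1=180°, e=1)
step 1 (rotate(1, 90)): joint angles (θ0=270°, θ1=270°, e=1)
step 2 (rotate(1, 90)): joint angles (θ0=270°, θ1=0°, e=1)
step 3 (rotate(1, 90)): joint angles (θ0=270°, θ1=90°, e=1)
no rival 3-sequence matches.

rotate(1, 90), rotate(1, 90), rotate(1, 90)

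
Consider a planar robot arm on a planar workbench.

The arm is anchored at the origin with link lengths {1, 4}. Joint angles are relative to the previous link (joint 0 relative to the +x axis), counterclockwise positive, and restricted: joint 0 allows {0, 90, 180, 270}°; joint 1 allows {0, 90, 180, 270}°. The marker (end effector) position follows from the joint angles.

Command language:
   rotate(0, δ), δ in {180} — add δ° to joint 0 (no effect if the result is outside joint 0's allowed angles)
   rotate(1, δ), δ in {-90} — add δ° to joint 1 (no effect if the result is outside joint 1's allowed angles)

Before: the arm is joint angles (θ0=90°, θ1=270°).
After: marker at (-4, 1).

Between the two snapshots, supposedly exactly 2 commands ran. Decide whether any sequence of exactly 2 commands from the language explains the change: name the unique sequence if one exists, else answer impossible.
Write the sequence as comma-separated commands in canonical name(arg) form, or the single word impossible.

t0: joint angles (θ0=90°, θ1=270°)
t=1 rotate(1, -90) ⇒ joint angles (θ0=90°, θ1=180°)
t=2 rotate(1, -90) ⇒ joint angles (θ0=90°, θ1=90°)
uniquely the one of 4 2-step routes that fits.

rotate(1, -90), rotate(1, -90)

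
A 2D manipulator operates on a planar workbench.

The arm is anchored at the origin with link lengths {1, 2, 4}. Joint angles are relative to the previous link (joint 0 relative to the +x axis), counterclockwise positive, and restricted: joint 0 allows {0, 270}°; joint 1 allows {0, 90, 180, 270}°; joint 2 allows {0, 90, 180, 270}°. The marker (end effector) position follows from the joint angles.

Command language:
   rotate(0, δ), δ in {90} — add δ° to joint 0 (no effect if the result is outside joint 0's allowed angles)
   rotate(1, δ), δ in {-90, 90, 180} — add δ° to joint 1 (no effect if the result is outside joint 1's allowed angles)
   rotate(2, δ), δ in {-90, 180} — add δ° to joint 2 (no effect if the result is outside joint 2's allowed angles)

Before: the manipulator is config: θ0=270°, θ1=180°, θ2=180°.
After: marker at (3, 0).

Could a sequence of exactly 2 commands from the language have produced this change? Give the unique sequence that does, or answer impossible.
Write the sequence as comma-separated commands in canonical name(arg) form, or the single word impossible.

begin: config: θ0=270°, θ1=180°, θ2=180°
t=1 rotate(0, 90) ⇒ config: θ0=0°, θ1=180°, θ2=180°
t=2 rotate(0, 90) ⇒ config: θ0=0°, θ1=180°, θ2=180°
no other 2-command option fits: unique.

rotate(0, 90), rotate(0, 90)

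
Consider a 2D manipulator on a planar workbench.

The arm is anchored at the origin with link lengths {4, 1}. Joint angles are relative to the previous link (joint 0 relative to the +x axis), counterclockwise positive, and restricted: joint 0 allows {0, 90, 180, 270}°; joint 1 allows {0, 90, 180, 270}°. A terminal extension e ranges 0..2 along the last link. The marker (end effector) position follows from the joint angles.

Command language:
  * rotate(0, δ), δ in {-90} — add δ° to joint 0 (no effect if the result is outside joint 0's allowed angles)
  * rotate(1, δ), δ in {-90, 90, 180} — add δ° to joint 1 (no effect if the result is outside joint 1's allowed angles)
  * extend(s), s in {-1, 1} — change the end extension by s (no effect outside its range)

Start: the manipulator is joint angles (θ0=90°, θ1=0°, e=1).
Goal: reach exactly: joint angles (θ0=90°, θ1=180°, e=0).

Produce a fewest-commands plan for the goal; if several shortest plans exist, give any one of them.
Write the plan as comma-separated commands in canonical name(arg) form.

rotate(1, 180), extend(-1)

from: joint angles (θ0=90°, θ1=0°, e=1)
step 1 (rotate(1, 180)): joint angles (θ0=90°, θ1=180°, e=1)
step 2 (extend(-1)): joint angles (θ0=90°, θ1=180°, e=0)
minimal: 2 command(s), checked below 2.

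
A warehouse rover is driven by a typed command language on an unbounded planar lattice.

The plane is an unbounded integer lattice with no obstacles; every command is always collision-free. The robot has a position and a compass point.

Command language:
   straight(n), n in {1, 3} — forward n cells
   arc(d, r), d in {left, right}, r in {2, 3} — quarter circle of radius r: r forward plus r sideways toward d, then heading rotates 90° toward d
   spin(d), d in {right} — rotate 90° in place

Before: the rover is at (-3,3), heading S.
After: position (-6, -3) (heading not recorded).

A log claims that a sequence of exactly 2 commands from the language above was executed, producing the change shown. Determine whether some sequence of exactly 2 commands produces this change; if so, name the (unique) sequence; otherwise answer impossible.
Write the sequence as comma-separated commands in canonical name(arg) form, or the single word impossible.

straight(3), arc(right, 3)

key: running arc(right, 3) before straight(3) would end elsewhere — order is forced
t0: at (-3,3), heading S
t=1 straight(3) ⇒ at (-3,0), heading S
t=2 arc(right, 3) ⇒ at (-6,-3), heading W
uniquely the one of 49 2-step routes that fits.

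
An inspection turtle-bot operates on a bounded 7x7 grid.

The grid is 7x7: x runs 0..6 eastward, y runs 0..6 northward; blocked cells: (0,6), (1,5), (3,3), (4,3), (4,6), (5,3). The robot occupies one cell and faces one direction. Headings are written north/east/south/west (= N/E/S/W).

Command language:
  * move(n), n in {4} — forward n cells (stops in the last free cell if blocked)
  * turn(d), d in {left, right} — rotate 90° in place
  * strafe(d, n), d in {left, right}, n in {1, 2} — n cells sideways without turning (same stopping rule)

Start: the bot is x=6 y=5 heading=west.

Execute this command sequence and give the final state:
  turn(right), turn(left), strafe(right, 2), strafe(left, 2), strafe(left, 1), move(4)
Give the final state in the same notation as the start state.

x=6 y=3 heading=west

t0: x=6 y=5 heading=west
t=1 turn(right) ⇒ x=6 y=5 heading=north
t=2 turn(left) ⇒ x=6 y=5 heading=west
t=3 strafe(right, 2) ⇒ x=6 y=6 heading=west
t=4 strafe(left, 2) ⇒ x=6 y=4 heading=west
t=5 strafe(left, 1) ⇒ x=6 y=3 heading=west
t=6 move(4) ⇒ x=6 y=3 heading=west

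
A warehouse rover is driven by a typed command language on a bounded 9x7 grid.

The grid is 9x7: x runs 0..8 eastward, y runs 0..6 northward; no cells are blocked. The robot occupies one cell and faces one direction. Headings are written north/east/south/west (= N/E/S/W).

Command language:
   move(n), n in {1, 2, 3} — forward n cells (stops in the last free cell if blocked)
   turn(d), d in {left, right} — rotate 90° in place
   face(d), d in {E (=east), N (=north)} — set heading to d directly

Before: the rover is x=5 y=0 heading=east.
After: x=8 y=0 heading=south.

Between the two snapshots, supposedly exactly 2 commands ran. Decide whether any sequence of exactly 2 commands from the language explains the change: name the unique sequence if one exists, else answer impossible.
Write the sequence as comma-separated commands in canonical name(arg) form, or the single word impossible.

move(3), turn(right)

key: position moved to (8,0) AND the heading swung to S — translation plus rotation needed
begin: x=5 y=0 heading=east
[1] after move(3): x=8 y=0 heading=east
[2] after turn(right): x=8 y=0 heading=south
all 49 alternatives checked — unique.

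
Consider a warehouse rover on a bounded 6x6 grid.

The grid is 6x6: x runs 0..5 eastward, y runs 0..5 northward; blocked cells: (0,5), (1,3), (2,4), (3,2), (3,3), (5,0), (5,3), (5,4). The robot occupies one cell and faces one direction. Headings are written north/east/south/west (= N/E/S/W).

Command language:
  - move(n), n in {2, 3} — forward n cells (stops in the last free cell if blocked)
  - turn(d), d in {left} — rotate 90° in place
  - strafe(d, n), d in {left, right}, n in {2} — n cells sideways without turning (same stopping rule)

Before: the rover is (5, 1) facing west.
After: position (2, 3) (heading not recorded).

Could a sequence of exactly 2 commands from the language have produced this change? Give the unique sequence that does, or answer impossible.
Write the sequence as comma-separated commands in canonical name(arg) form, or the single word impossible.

key: running strafe(right, 2) before move(3) would end elsewhere — order is forced
initial: (5, 1) facing west
[1] after move(3): (2, 1) facing west
[2] after strafe(right, 2): (2, 3) facing west
no other 2-command option fits: unique.

move(3), strafe(right, 2)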